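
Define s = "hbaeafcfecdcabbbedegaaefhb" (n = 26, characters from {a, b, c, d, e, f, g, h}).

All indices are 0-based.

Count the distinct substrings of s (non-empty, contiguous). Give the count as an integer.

rank→(start, suffix):
  0 → (20, 'aaefhb')
  1 → (12, 'abbbedegaaefhb')
  2 → (2, 'aeafcfecdcabbbedegaaefhb')
  3 → (21, 'aefhb')
  4 → (4, 'afcfecdcabbbedegaaefhb')
  5 → (25, 'b')
  6 → (1, 'baeafcfecdcabbbedegaaefhb')
  7 → (13, 'bbbedegaaefhb')
  8 → (14, 'bbedegaaefhb')
  9 → (15, 'bedegaaefhb')
  10 → (11, 'cabbbedegaaefhb')
  11 → (9, 'cdcabbbedegaaefhb')
  12 → (6, 'cfecdcabbbedegaaefhb')
  13 → (10, 'dcabbbedegaaefhb')
  14 → (17, 'degaaefhb')
  15 → (3, 'eafcfecdcabbbedegaaefhb')
  16 → (8, 'ecdcabbbedegaaefhb')
  17 → (16, 'edegaaefhb')
  18 → (22, 'efhb')
  19 → (18, 'egaaefhb')
  20 → (5, 'fcfecdcabbbedegaaefhb')
  21 → (7, 'fecdcabbbedegaaefhb')
  22 → (23, 'fhb')
  23 → (19, 'gaaefhb')
  24 → (24, 'hb')
  25 → (0, 'hbaeafcfecdcabbbedegaaefhb')

SA = [20, 12, 2, 21, 4, 25, 1, 13, 14, 15, 11, 9, 6, 10, 17, 3, 8, 16, 22, 18, 5, 7, 23, 19, 24, 0]
[i] adj suffixes → lcp
  [1] 20/12 → 1 ('a')
  [2] 12/2 → 1 ('a')
  [3] 2/21 → 2 ('ae')
  [4] 21/4 → 1 ('a')
  [5] 4/25 → 0 ('')
  [6] 25/1 → 1 ('b')
  [7] 1/13 → 1 ('b')
  [8] 13/14 → 2 ('bb')
  [9] 14/15 → 1 ('b')
  [10] 15/11 → 0 ('')
  [11] 11/9 → 1 ('c')
  [12] 9/6 → 1 ('c')
  [13] 6/10 → 0 ('')
  [14] 10/17 → 1 ('d')
  [15] 17/3 → 0 ('')
  [16] 3/8 → 1 ('e')
  [17] 8/16 → 1 ('e')
  [18] 16/22 → 1 ('e')
  [19] 22/18 → 1 ('e')
  [20] 18/5 → 0 ('')
  [21] 5/7 → 1 ('f')
  [22] 7/23 → 1 ('f')
  [23] 23/19 → 0 ('')
  [24] 19/24 → 0 ('')
  [25] 24/0 → 2 ('hb')

n(n+1)/2 = 26·27/2 = 351
Σ LCP = 0 + 1 + 1 + 2 + 1 + 0 + 1 + 1 + 2 + 1 + 0 + 1 + 1 + 0 + 1 + 0 + 1 + 1 + 1 + 1 + 0 + 1 + 1 + 0 + 0 + 2 = 21
distinct = 351 − 21 = 330

330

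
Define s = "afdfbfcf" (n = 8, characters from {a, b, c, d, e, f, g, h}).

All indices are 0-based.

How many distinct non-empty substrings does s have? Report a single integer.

33

rank | idx | suffix
   0 |   0 | afdfbfcf
   1 |   4 | bfcf
   2 |   6 | cf
   3 |   2 | dfbfcf
   4 |   7 | f
   5 |   3 | fbfcf
   6 |   5 | fcf
   7 |   1 | fdfbfcf

SA = [0, 4, 6, 2, 7, 3, 5, 1]
rank  pair      lcp
   1  s[0:],s[4:]  0  ''
   2  s[4:],s[6:]  0  ''
   3  s[6:],s[2:]  0  ''
   4  s[2:],s[7:]  0  ''
   5  s[7:],s[3:]  1  'f'
   6  s[3:],s[5:]  1  'f'
   7  s[5:],s[1:]  1  'f'

n(n+1)/2 = 8·9/2 = 36
Σ LCP = 0 + 0 + 0 + 0 + 0 + 1 + 1 + 1 = 3
distinct = 36 − 3 = 33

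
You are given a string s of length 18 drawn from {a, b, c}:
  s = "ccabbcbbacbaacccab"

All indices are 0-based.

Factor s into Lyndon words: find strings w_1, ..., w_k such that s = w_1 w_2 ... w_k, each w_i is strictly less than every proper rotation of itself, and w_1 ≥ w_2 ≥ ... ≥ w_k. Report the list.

emit factor 1: 'c' (i=0, period=1)
emit factor 2: 'c' (i=1, period=1)
emit factor 3: 'abbcbbacb' (i=2, period=9)
emit factor 4: 'aacccab' (i=11, period=7)

["c", "c", "abbcbbacb", "aacccab"]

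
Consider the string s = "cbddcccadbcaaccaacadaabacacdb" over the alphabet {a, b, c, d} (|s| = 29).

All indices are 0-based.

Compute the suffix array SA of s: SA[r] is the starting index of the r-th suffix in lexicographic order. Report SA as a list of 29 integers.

rank | idx | suffix
   0 |  20 | aabacacdb
   1 |  15 | aacadaabacacdb
   2 |  11 | aaccaacadaabacacdb
   3 |  21 | abacacdb
   4 |  23 | acacdb
   5 |  16 | acadaabacacdb
   6 |  12 | accaacadaabacacdb
   7 |  25 | acdb
   8 |  18 | adaabacacdb
   9 |   7 | adbcaaccaacadaabacacdb
  10 |  28 | b
  11 |  22 | bacacdb
  12 |   9 | bcaaccaacadaabacacdb
  13 |   1 | bddcccadbcaaccaacadaabacacdb
  14 |  14 | caacadaabacacdb
  15 |  10 | caaccaacadaabacacdb
  16 |  24 | cacdb
  17 |  17 | cadaabacacdb
  18 |   6 | cadbcaaccaacadaabacacdb
  19 |   0 | cbddcccadbcaaccaacadaabacacdb
  20 |  13 | ccaacadaabacacdb
  21 |   5 | ccadbcaaccaacadaabacacdb
  22 |   4 | cccadbcaaccaacadaabacacdb
  23 |  26 | cdb
  24 |  19 | daabacacdb
  25 |  27 | db
  26 |   8 | dbcaaccaacadaabacacdb
  27 |   3 | dcccadbcaaccaacadaabacacdb
  28 |   2 | ddcccadbcaaccaacadaabacacdb

[20, 15, 11, 21, 23, 16, 12, 25, 18, 7, 28, 22, 9, 1, 14, 10, 24, 17, 6, 0, 13, 5, 4, 26, 19, 27, 8, 3, 2]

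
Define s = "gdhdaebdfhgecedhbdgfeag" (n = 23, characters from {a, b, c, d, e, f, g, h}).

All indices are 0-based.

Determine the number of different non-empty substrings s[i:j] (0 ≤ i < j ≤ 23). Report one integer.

sorted suffixes:
  #0 SA[0]=4  'aebdfhgecedhbdgfeag'
  #1 SA[1]=21  'ag'
  #2 SA[2]=6  'bdfhgecedhbdgfeag'
  #3 SA[3]=16  'bdgfeag'
  #4 SA[4]=12  'cedhbdgfeag'
  #5 SA[5]=3  'daebdfhgecedhbdgfeag'
  #6 SA[6]=7  'dfhgecedhbdgfeag'
  #7 SA[7]=17  'dgfeag'
  #8 SA[8]=14  'dhbdgfeag'
  #9 SA[9]=1  'dhdaebdfhgecedhbdgfeag'
  #10 SA[10]=20  'eag'
  #11 SA[11]=5  'ebdfhgecedhbdgfeag'
  #12 SA[12]=11  'ecedhbdgfeag'
  #13 SA[13]=13  'edhbdgfeag'
  #14 SA[14]=19  'feag'
  #15 SA[15]=8  'fhgecedhbdgfeag'
  #16 SA[16]=22  'g'
  #17 SA[17]=0  'gdhdaebdfhgecedhbdgfeag'
  #18 SA[18]=10  'gecedhbdgfeag'
  #19 SA[19]=18  'gfeag'
  #20 SA[20]=15  'hbdgfeag'
  #21 SA[21]=2  'hdaebdfhgecedhbdgfeag'
  #22 SA[22]=9  'hgecedhbdgfeag'

SA = [4, 21, 6, 16, 12, 3, 7, 17, 14, 1, 20, 5, 11, 13, 19, 8, 22, 0, 10, 18, 15, 2, 9]
rank  pair      lcp
   1  s[4:],s[21:]  1  'a'
   2  s[21:],s[6:]  0  ''
   3  s[6:],s[16:]  2  'bd'
   4  s[16:],s[12:]  0  ''
   5  s[12:],s[3:]  0  ''
   6  s[3:],s[7:]  1  'd'
   7  s[7:],s[17:]  1  'd'
   8  s[17:],s[14:]  1  'd'
   9  s[14:],s[1:]  2  'dh'
  10  s[1:],s[20:]  0  ''
  11  s[20:],s[5:]  1  'e'
  12  s[5:],s[11:]  1  'e'
  13  s[11:],s[13:]  1  'e'
  14  s[13:],s[19:]  0  ''
  15  s[19:],s[8:]  1  'f'
  16  s[8:],s[22:]  0  ''
  17  s[22:],s[0:]  1  'g'
  18  s[0:],s[10:]  1  'g'
  19  s[10:],s[18:]  1  'g'
  20  s[18:],s[15:]  0  ''
  21  s[15:],s[2:]  1  'h'
  22  s[2:],s[9:]  1  'h'

n(n+1)/2 = 23·24/2 = 276
Σ LCP = 0 + 1 + 0 + 2 + 0 + 0 + 1 + 1 + 1 + 2 + 0 + 1 + 1 + 1 + 0 + 1 + 0 + 1 + 1 + 1 + 0 + 1 + 1 = 17
distinct = 276 − 17 = 259

259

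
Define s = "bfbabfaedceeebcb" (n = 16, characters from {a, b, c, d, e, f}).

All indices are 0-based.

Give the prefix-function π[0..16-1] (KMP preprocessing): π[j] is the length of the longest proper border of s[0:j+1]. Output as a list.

[0, 0, 1, 0, 1, 2, 0, 0, 0, 0, 0, 0, 0, 1, 0, 1]

π[0] = 0
j=1 s[j]='f': π[1]=0 (border '')
j=2 s[j]='b': π[2]=1 (border 'b')
j=3 s[j]='a': k: 1→0; π[3]=0 (border '')
j=4 s[j]='b': π[4]=1 (border 'b')
j=5 s[j]='f': π[5]=2 (border 'bf')
j=6 s[j]='a': k: 2→0; π[6]=0 (border '')
j=7 s[j]='e': π[7]=0 (border '')
j=8 s[j]='d': π[8]=0 (border '')
j=9 s[j]='c': π[9]=0 (border '')
j=10 s[j]='e': π[10]=0 (border '')
j=11 s[j]='e': π[11]=0 (border '')
j=12 s[j]='e': π[12]=0 (border '')
j=13 s[j]='b': π[13]=1 (border 'b')
j=14 s[j]='c': k: 1→0; π[14]=0 (border '')
j=15 s[j]='b': π[15]=1 (border 'b')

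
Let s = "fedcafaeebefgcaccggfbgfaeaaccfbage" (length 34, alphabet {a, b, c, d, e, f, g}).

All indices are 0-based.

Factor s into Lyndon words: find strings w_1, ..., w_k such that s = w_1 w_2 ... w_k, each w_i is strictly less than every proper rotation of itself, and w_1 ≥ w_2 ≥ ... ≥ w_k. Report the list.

["f", "e", "d", "c", "af", "aeebefgc", "accggfbgfae", "aaccfbage"]

emit factor 1: 'f' (i=0, period=1)
emit factor 2: 'e' (i=1, period=1)
emit factor 3: 'd' (i=2, period=1)
emit factor 4: 'c' (i=3, period=1)
emit factor 5: 'af' (i=4, period=2)
emit factor 6: 'aeebefgc' (i=6, period=8)
emit factor 7: 'accggfbgfae' (i=14, period=11)
emit factor 8: 'aaccfbage' (i=25, period=9)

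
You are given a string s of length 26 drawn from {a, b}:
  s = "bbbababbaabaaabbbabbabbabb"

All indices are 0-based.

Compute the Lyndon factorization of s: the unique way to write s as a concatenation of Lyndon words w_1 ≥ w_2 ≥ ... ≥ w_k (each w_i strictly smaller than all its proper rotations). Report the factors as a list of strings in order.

["b", "b", "b", "ababb", "aab", "aaabbbabbabbabb"]

emit factor 1: 'b' (i=0, period=1)
emit factor 2: 'b' (i=1, period=1)
emit factor 3: 'b' (i=2, period=1)
emit factor 4: 'ababb' (i=3, period=5)
emit factor 5: 'aab' (i=8, period=3)
emit factor 6: 'aaabbbabbabbabb' (i=11, period=15)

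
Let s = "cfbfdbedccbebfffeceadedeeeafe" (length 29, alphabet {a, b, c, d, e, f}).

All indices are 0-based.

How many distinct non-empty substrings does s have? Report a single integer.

404

rank | idx | suffix
   0 |  19 | adedeeeafe
   1 |  26 | afe
   2 |  10 | bebfffeceadedeeeafe
   3 |   5 | bedccbebfffeceadedeeeafe
   4 |   2 | bfdbedccbebfffeceadedeeeafe
   5 |  12 | bfffeceadedeeeafe
   6 |   9 | cbebfffeceadedeeeafe
   7 |   8 | ccbebfffeceadedeeeafe
   8 |  17 | ceadedeeeafe
   9 |   0 | cfbfdbedccbebfffeceadedeeeafe
  10 |   4 | dbedccbebfffeceadedeeeafe
  11 |   7 | dccbebfffeceadedeeeafe
  12 |  20 | dedeeeafe
  13 |  22 | deeeafe
  14 |  28 | e
  15 |  18 | eadedeeeafe
  16 |  25 | eafe
  17 |  11 | ebfffeceadedeeeafe
  18 |  16 | eceadedeeeafe
  19 |   6 | edccbebfffeceadedeeeafe
  20 |  21 | edeeeafe
  21 |  24 | eeafe
  22 |  23 | eeeafe
  23 |   1 | fbfdbedccbebfffeceadedeeeafe
  24 |   3 | fdbedccbebfffeceadedeeeafe
  25 |  27 | fe
  26 |  15 | feceadedeeeafe
  27 |  14 | ffeceadedeeeafe
  28 |  13 | fffeceadedeeeafe

SA = [19, 26, 10, 5, 2, 12, 9, 8, 17, 0, 4, 7, 20, 22, 28, 18, 25, 11, 16, 6, 21, 24, 23, 1, 3, 27, 15, 14, 13]
[i] adj suffixes → lcp
  [1] 19/26 → 1 ('a')
  [2] 26/10 → 0 ('')
  [3] 10/5 → 2 ('be')
  [4] 5/2 → 1 ('b')
  [5] 2/12 → 2 ('bf')
  [6] 12/9 → 0 ('')
  [7] 9/8 → 1 ('c')
  [8] 8/17 → 1 ('c')
  [9] 17/0 → 1 ('c')
  [10] 0/4 → 0 ('')
  [11] 4/7 → 1 ('d')
  [12] 7/20 → 1 ('d')
  [13] 20/22 → 2 ('de')
  [14] 22/28 → 0 ('')
  [15] 28/18 → 1 ('e')
  [16] 18/25 → 2 ('ea')
  [17] 25/11 → 1 ('e')
  [18] 11/16 → 1 ('e')
  [19] 16/6 → 1 ('e')
  [20] 6/21 → 2 ('ed')
  [21] 21/24 → 1 ('e')
  [22] 24/23 → 2 ('ee')
  [23] 23/1 → 0 ('')
  [24] 1/3 → 1 ('f')
  [25] 3/27 → 1 ('f')
  [26] 27/15 → 2 ('fe')
  [27] 15/14 → 1 ('f')
  [28] 14/13 → 2 ('ff')

n(n+1)/2 = 29·30/2 = 435
Σ LCP = 0 + 1 + 0 + 2 + 1 + 2 + 0 + 1 + 1 + 1 + 0 + 1 + 1 + 2 + 0 + 1 + 2 + 1 + 1 + 1 + 2 + 1 + 2 + 0 + 1 + 1 + 2 + 1 + 2 = 31
distinct = 435 − 31 = 404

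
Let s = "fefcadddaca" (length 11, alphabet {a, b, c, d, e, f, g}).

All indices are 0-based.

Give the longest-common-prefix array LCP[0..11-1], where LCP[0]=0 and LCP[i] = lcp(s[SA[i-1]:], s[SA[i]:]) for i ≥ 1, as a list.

rank | idx | suffix
   0 |  10 | a
   1 |   8 | aca
   2 |   4 | adddaca
   3 |   9 | ca
   4 |   3 | cadddaca
   5 |   7 | daca
   6 |   6 | ddaca
   7 |   5 | dddaca
   8 |   1 | efcadddaca
   9 |   2 | fcadddaca
  10 |   0 | fefcadddaca

SA = [10, 8, 4, 9, 3, 7, 6, 5, 1, 2, 0]
[i] adj suffixes → lcp
  [1] 10/8 → 1 ('a')
  [2] 8/4 → 1 ('a')
  [3] 4/9 → 0 ('')
  [4] 9/3 → 2 ('ca')
  [5] 3/7 → 0 ('')
  [6] 7/6 → 1 ('d')
  [7] 6/5 → 2 ('dd')
  [8] 5/1 → 0 ('')
  [9] 1/2 → 0 ('')
  [10] 2/0 → 1 ('f')

[0, 1, 1, 0, 2, 0, 1, 2, 0, 0, 1]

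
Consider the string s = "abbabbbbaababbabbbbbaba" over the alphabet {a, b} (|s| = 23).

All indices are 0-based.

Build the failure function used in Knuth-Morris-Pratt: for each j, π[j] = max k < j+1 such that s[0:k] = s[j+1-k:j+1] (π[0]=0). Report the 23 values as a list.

π[0] = 0
j=1 s[j]='b': π[1]=0 (border '')
j=2 s[j]='b': π[2]=0 (border '')
j=3 s[j]='a': π[3]=1 (border 'a')
j=4 s[j]='b': π[4]=2 (border 'ab')
j=5 s[j]='b': π[5]=3 (border 'abb')
j=6 s[j]='b': k: 3→0; π[6]=0 (border '')
j=7 s[j]='b': π[7]=0 (border '')
j=8 s[j]='a': π[8]=1 (border 'a')
j=9 s[j]='a': k: 1→0; π[9]=1 (border 'a')
j=10 s[j]='b': π[10]=2 (border 'ab')
j=11 s[j]='a': k: 2→0; π[11]=1 (border 'a')
j=12 s[j]='b': π[12]=2 (border 'ab')
j=13 s[j]='b': π[13]=3 (border 'abb')
j=14 s[j]='a': π[14]=4 (border 'abba')
j=15 s[j]='b': π[15]=5 (border 'abbab')
j=16 s[j]='b': π[16]=6 (border 'abbabb')
j=17 s[j]='b': π[17]=7 (border 'abbabbb')
j=18 s[j]='b': π[18]=8 (border 'abbabbbb')
j=19 s[j]='b': k: 8→0; π[19]=0 (border '')
j=20 s[j]='a': π[20]=1 (border 'a')
j=21 s[j]='b': π[21]=2 (border 'ab')
j=22 s[j]='a': k: 2→0; π[22]=1 (border 'a')

[0, 0, 0, 1, 2, 3, 0, 0, 1, 1, 2, 1, 2, 3, 4, 5, 6, 7, 8, 0, 1, 2, 1]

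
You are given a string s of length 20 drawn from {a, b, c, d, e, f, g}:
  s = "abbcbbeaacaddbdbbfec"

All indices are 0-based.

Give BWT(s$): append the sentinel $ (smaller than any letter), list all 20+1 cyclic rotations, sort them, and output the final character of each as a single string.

rank  rotation               last
    0  $abbcbbeaacaddbdbbfec  c
    1  aacaddbdbbfec$abbcbbe  e
    2  abbcbbeaacaddbdbbfec$  $
    3  acaddbdbbfec$abbcbbea  a
    4  addbdbbfec$abbcbbeaac  c
    5  bbcbbeaacaddbdbbfec$a  a
    6  bbeaacaddbdbbfec$abbc  c
    7  bbfec$abbcbbeaacaddbd  d
    8  bcbbeaacaddbdbbfec$ab  b
    9  bdbbfec$abbcbbeaacadd  d
   10  beaacaddbdbbfec$abbcb  b
   11  bfec$abbcbbeaacaddbdb  b
   12  c$abbcbbeaacaddbdbbfe  e
   13  caddbdbbfec$abbcbbeaa  a
   14  cbbeaacaddbdbbfec$abb  b
   15  dbbfec$abbcbbeaacaddb  b
   16  dbdbbfec$abbcbbeaacad  d
   17  ddbdbbfec$abbcbbeaaca  a
   18  eaacaddbdbbfec$abbcbb  b
   19  ec$abbcbbeaacaddbdbbf  f
   20  fec$abbcbbeaacaddbdbb  b

ce$acacdbdbbeabbdabfb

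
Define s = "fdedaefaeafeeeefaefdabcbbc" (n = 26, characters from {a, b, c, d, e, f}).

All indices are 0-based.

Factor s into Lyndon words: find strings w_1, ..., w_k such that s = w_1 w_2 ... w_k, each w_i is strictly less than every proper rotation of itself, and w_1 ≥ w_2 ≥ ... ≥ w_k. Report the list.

["f", "de", "d", "aef", "aeafeeeefaefd", "abcbbc"]

emit factor 1: 'f' (i=0, period=1)
emit factor 2: 'de' (i=1, period=2)
emit factor 3: 'd' (i=3, period=1)
emit factor 4: 'aef' (i=4, period=3)
emit factor 5: 'aeafeeeefaefd' (i=7, period=13)
emit factor 6: 'abcbbc' (i=20, period=6)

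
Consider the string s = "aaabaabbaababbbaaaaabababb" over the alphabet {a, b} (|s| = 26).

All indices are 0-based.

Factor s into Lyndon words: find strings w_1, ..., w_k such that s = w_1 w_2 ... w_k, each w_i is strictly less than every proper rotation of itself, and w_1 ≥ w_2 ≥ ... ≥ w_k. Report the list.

["aaabaabbaababbb", "aaaaabababb"]

emit factor 1: 'aaabaabbaababbb' (i=0, period=15)
emit factor 2: 'aaaaabababb' (i=15, period=11)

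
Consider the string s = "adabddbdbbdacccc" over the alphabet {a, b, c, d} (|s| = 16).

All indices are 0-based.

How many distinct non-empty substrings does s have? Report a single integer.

sorted suffixes:
  #0 SA[0]=2  'abddbdbbdacccc'
  #1 SA[1]=11  'acccc'
  #2 SA[2]=0  'adabddbdbbdacccc'
  #3 SA[3]=8  'bbdacccc'
  #4 SA[4]=9  'bdacccc'
  #5 SA[5]=6  'bdbbdacccc'
  #6 SA[6]=3  'bddbdbbdacccc'
  #7 SA[7]=15  'c'
  #8 SA[8]=14  'cc'
  #9 SA[9]=13  'ccc'
  #10 SA[10]=12  'cccc'
  #11 SA[11]=1  'dabddbdbbdacccc'
  #12 SA[12]=10  'dacccc'
  #13 SA[13]=7  'dbbdacccc'
  #14 SA[14]=5  'dbdbbdacccc'
  #15 SA[15]=4  'ddbdbbdacccc'

SA = [2, 11, 0, 8, 9, 6, 3, 15, 14, 13, 12, 1, 10, 7, 5, 4]
rank  pair      lcp
   1  s[2:],s[11:]  1  'a'
   2  s[11:],s[0:]  1  'a'
   3  s[0:],s[8:]  0  ''
   4  s[8:],s[9:]  1  'b'
   5  s[9:],s[6:]  2  'bd'
   6  s[6:],s[3:]  2  'bd'
   7  s[3:],s[15:]  0  ''
   8  s[15:],s[14:]  1  'c'
   9  s[14:],s[13:]  2  'cc'
  10  s[13:],s[12:]  3  'ccc'
  11  s[12:],s[1:]  0  ''
  12  s[1:],s[10:]  2  'da'
  13  s[10:],s[7:]  1  'd'
  14  s[7:],s[5:]  2  'db'
  15  s[5:],s[4:]  1  'd'

n(n+1)/2 = 16·17/2 = 136
Σ LCP = 0 + 1 + 1 + 0 + 1 + 2 + 2 + 0 + 1 + 2 + 3 + 0 + 2 + 1 + 2 + 1 = 19
distinct = 136 − 19 = 117

117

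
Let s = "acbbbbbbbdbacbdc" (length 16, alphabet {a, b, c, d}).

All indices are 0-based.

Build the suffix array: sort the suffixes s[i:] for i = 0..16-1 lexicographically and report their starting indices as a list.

rank→(start, suffix):
  0 → (0, 'acbbbbbbbdbacbdc')
  1 → (11, 'acbdc')
  2 → (10, 'bacbdc')
  3 → (2, 'bbbbbbbdbacbdc')
  4 → (3, 'bbbbbbdbacbdc')
  5 → (4, 'bbbbbdbacbdc')
  6 → (5, 'bbbbdbacbdc')
  7 → (6, 'bbbdbacbdc')
  8 → (7, 'bbdbacbdc')
  9 → (8, 'bdbacbdc')
  10 → (13, 'bdc')
  11 → (15, 'c')
  12 → (1, 'cbbbbbbbdbacbdc')
  13 → (12, 'cbdc')
  14 → (9, 'dbacbdc')
  15 → (14, 'dc')

[0, 11, 10, 2, 3, 4, 5, 6, 7, 8, 13, 15, 1, 12, 9, 14]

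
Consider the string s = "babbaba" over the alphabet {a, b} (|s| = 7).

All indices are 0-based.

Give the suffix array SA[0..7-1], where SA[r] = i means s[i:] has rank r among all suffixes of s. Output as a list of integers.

[6, 4, 1, 5, 3, 0, 2]

rank | idx | suffix
   0 |   6 | a
   1 |   4 | aba
   2 |   1 | abbaba
   3 |   5 | ba
   4 |   3 | baba
   5 |   0 | babbaba
   6 |   2 | bbaba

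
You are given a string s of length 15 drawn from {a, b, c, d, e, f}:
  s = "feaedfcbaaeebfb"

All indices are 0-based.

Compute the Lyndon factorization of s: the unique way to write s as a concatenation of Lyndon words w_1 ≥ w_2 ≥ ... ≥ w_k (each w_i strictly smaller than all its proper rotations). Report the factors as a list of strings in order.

emit factor 1: 'f' (i=0, period=1)
emit factor 2: 'e' (i=1, period=1)
emit factor 3: 'aedfcb' (i=2, period=6)
emit factor 4: 'aaeebfb' (i=8, period=7)

["f", "e", "aedfcb", "aaeebfb"]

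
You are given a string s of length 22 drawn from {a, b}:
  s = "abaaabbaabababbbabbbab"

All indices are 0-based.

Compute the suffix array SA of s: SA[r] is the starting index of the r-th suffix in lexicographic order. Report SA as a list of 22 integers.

rank→(start, suffix):
  0 → (2, 'aaabbaabababbbabbbab')
  1 → (7, 'aabababbbabbbab')
  2 → (3, 'aabbaabababbbabbbab')
  3 → (20, 'ab')
  4 → (0, 'abaaabbaabababbbabbbab')
  5 → (8, 'abababbbabbbab')
  6 → (10, 'ababbbabbbab')
  7 → (4, 'abbaabababbbabbbab')
  8 → (16, 'abbbab')
  9 → (12, 'abbbabbbab')
  10 → (21, 'b')
  11 → (1, 'baaabbaabababbbabbbab')
  12 → (6, 'baabababbbabbbab')
  13 → (19, 'bab')
  14 → (9, 'bababbbabbbab')
  15 → (15, 'babbbab')
  16 → (11, 'babbbabbbab')
  17 → (5, 'bbaabababbbabbbab')
  18 → (18, 'bbab')
  19 → (14, 'bbabbbab')
  20 → (17, 'bbbab')
  21 → (13, 'bbbabbbab')

[2, 7, 3, 20, 0, 8, 10, 4, 16, 12, 21, 1, 6, 19, 9, 15, 11, 5, 18, 14, 17, 13]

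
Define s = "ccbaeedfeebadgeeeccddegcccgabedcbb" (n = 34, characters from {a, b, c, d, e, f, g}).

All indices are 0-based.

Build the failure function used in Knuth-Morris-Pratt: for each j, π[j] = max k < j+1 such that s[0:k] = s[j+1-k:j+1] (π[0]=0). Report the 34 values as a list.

π[0] = 0
j=1 s[j]='c': π[1]=1 (border 'c')
j=2 s[j]='b': k: 1→0; π[2]=0 (border '')
j=3 s[j]='a': π[3]=0 (border '')
j=4 s[j]='e': π[4]=0 (border '')
j=5 s[j]='e': π[5]=0 (border '')
j=6 s[j]='d': π[6]=0 (border '')
j=7 s[j]='f': π[7]=0 (border '')
j=8 s[j]='e': π[8]=0 (border '')
j=9 s[j]='e': π[9]=0 (border '')
j=10 s[j]='b': π[10]=0 (border '')
j=11 s[j]='a': π[11]=0 (border '')
j=12 s[j]='d': π[12]=0 (border '')
j=13 s[j]='g': π[13]=0 (border '')
j=14 s[j]='e': π[14]=0 (border '')
j=15 s[j]='e': π[15]=0 (border '')
j=16 s[j]='e': π[16]=0 (border '')
j=17 s[j]='c': π[17]=1 (border 'c')
j=18 s[j]='c': π[18]=2 (border 'cc')
j=19 s[j]='d': k: 2→1→0; π[19]=0 (border '')
j=20 s[j]='d': π[20]=0 (border '')
j=21 s[j]='e': π[21]=0 (border '')
j=22 s[j]='g': π[22]=0 (border '')
j=23 s[j]='c': π[23]=1 (border 'c')
j=24 s[j]='c': π[24]=2 (border 'cc')
j=25 s[j]='c': k: 2→1; π[25]=2 (border 'cc')
j=26 s[j]='g': k: 2→1→0; π[26]=0 (border '')
j=27 s[j]='a': π[27]=0 (border '')
j=28 s[j]='b': π[28]=0 (border '')
j=29 s[j]='e': π[29]=0 (border '')
j=30 s[j]='d': π[30]=0 (border '')
j=31 s[j]='c': π[31]=1 (border 'c')
j=32 s[j]='b': k: 1→0; π[32]=0 (border '')
j=33 s[j]='b': π[33]=0 (border '')

[0, 1, 0, 0, 0, 0, 0, 0, 0, 0, 0, 0, 0, 0, 0, 0, 0, 1, 2, 0, 0, 0, 0, 1, 2, 2, 0, 0, 0, 0, 0, 1, 0, 0]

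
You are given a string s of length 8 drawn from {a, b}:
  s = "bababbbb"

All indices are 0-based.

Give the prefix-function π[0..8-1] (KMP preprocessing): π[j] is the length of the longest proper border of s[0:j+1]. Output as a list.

π[0] = 0
j=1 s[j]='a': π[1]=0 (border '')
j=2 s[j]='b': π[2]=1 (border 'b')
j=3 s[j]='a': π[3]=2 (border 'ba')
j=4 s[j]='b': π[4]=3 (border 'bab')
j=5 s[j]='b': k: 3→1→0; π[5]=1 (border 'b')
j=6 s[j]='b': k: 1→0; π[6]=1 (border 'b')
j=7 s[j]='b': k: 1→0; π[7]=1 (border 'b')

[0, 0, 1, 2, 3, 1, 1, 1]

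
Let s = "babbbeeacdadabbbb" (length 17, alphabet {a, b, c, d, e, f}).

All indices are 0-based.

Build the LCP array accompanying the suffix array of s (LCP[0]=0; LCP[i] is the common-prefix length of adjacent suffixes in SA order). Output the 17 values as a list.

[0, 4, 1, 1, 0, 1, 1, 2, 3, 3, 2, 1, 0, 0, 2, 0, 1]

rank | idx | suffix
   0 |  12 | abbbb
   1 |   1 | abbbeeacdadabbbb
   2 |   7 | acdadabbbb
   3 |  10 | adabbbb
   4 |  16 | b
   5 |   0 | babbbeeacdadabbbb
   6 |  15 | bb
   7 |  14 | bbb
   8 |  13 | bbbb
   9 |   2 | bbbeeacdadabbbb
  10 |   3 | bbeeacdadabbbb
  11 |   4 | beeacdadabbbb
  12 |   8 | cdadabbbb
  13 |  11 | dabbbb
  14 |   9 | dadabbbb
  15 |   6 | eacdadabbbb
  16 |   5 | eeacdadabbbb

SA = [12, 1, 7, 10, 16, 0, 15, 14, 13, 2, 3, 4, 8, 11, 9, 6, 5]
[i] adj suffixes → lcp
  [1] 12/1 → 4 ('abbb')
  [2] 1/7 → 1 ('a')
  [3] 7/10 → 1 ('a')
  [4] 10/16 → 0 ('')
  [5] 16/0 → 1 ('b')
  [6] 0/15 → 1 ('b')
  [7] 15/14 → 2 ('bb')
  [8] 14/13 → 3 ('bbb')
  [9] 13/2 → 3 ('bbb')
  [10] 2/3 → 2 ('bb')
  [11] 3/4 → 1 ('b')
  [12] 4/8 → 0 ('')
  [13] 8/11 → 0 ('')
  [14] 11/9 → 2 ('da')
  [15] 9/6 → 0 ('')
  [16] 6/5 → 1 ('e')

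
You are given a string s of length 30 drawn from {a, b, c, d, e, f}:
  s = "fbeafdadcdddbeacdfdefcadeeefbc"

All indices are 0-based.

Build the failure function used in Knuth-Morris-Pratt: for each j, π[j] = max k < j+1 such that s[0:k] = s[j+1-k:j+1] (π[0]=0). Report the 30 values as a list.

π[0] = 0
j=1 s[j]='b': π[1]=0 (border '')
j=2 s[j]='e': π[2]=0 (border '')
j=3 s[j]='a': π[3]=0 (border '')
j=4 s[j]='f': π[4]=1 (border 'f')
j=5 s[j]='d': k: 1→0; π[5]=0 (border '')
j=6 s[j]='a': π[6]=0 (border '')
j=7 s[j]='d': π[7]=0 (border '')
j=8 s[j]='c': π[8]=0 (border '')
j=9 s[j]='d': π[9]=0 (border '')
j=10 s[j]='d': π[10]=0 (border '')
j=11 s[j]='d': π[11]=0 (border '')
j=12 s[j]='b': π[12]=0 (border '')
j=13 s[j]='e': π[13]=0 (border '')
j=14 s[j]='a': π[14]=0 (border '')
j=15 s[j]='c': π[15]=0 (border '')
j=16 s[j]='d': π[16]=0 (border '')
j=17 s[j]='f': π[17]=1 (border 'f')
j=18 s[j]='d': k: 1→0; π[18]=0 (border '')
j=19 s[j]='e': π[19]=0 (border '')
j=20 s[j]='f': π[20]=1 (border 'f')
j=21 s[j]='c': k: 1→0; π[21]=0 (border '')
j=22 s[j]='a': π[22]=0 (border '')
j=23 s[j]='d': π[23]=0 (border '')
j=24 s[j]='e': π[24]=0 (border '')
j=25 s[j]='e': π[25]=0 (border '')
j=26 s[j]='e': π[26]=0 (border '')
j=27 s[j]='f': π[27]=1 (border 'f')
j=28 s[j]='b': π[28]=2 (border 'fb')
j=29 s[j]='c': k: 2→0; π[29]=0 (border '')

[0, 0, 0, 0, 1, 0, 0, 0, 0, 0, 0, 0, 0, 0, 0, 0, 0, 1, 0, 0, 1, 0, 0, 0, 0, 0, 0, 1, 2, 0]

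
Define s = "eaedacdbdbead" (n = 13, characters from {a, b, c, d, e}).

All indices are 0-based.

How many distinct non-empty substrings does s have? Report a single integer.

rank | idx | suffix
   0 |   4 | acdbdbead
   1 |  11 | ad
   2 |   1 | aedacdbdbead
   3 |   7 | bdbead
   4 |   9 | bead
   5 |   5 | cdbdbead
   6 |  12 | d
   7 |   3 | dacdbdbead
   8 |   6 | dbdbead
   9 |   8 | dbead
  10 |  10 | ead
  11 |   0 | eaedacdbdbead
  12 |   2 | edacdbdbead

SA = [4, 11, 1, 7, 9, 5, 12, 3, 6, 8, 10, 0, 2]
[i] adj suffixes → lcp
  [1] 4/11 → 1 ('a')
  [2] 11/1 → 1 ('a')
  [3] 1/7 → 0 ('')
  [4] 7/9 → 1 ('b')
  [5] 9/5 → 0 ('')
  [6] 5/12 → 0 ('')
  [7] 12/3 → 1 ('d')
  [8] 3/6 → 1 ('d')
  [9] 6/8 → 2 ('db')
  [10] 8/10 → 0 ('')
  [11] 10/0 → 2 ('ea')
  [12] 0/2 → 1 ('e')

n(n+1)/2 = 13·14/2 = 91
Σ LCP = 0 + 1 + 1 + 0 + 1 + 0 + 0 + 1 + 1 + 2 + 0 + 2 + 1 = 10
distinct = 91 − 10 = 81

81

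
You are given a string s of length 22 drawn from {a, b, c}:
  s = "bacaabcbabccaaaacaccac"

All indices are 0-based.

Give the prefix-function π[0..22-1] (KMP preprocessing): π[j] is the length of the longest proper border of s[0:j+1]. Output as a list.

π[0] = 0
j=1 s[j]='a': π[1]=0 (border '')
j=2 s[j]='c': π[2]=0 (border '')
j=3 s[j]='a': π[3]=0 (border '')
j=4 s[j]='a': π[4]=0 (border '')
j=5 s[j]='b': π[5]=1 (border 'b')
j=6 s[j]='c': k: 1→0; π[6]=0 (border '')
j=7 s[j]='b': π[7]=1 (border 'b')
j=8 s[j]='a': π[8]=2 (border 'ba')
j=9 s[j]='b': k: 2→0; π[9]=1 (border 'b')
j=10 s[j]='c': k: 1→0; π[10]=0 (border '')
j=11 s[j]='c': π[11]=0 (border '')
j=12 s[j]='a': π[12]=0 (border '')
j=13 s[j]='a': π[13]=0 (border '')
j=14 s[j]='a': π[14]=0 (border '')
j=15 s[j]='a': π[15]=0 (border '')
j=16 s[j]='c': π[16]=0 (border '')
j=17 s[j]='a': π[17]=0 (border '')
j=18 s[j]='c': π[18]=0 (border '')
j=19 s[j]='c': π[19]=0 (border '')
j=20 s[j]='a': π[20]=0 (border '')
j=21 s[j]='c': π[21]=0 (border '')

[0, 0, 0, 0, 0, 1, 0, 1, 2, 1, 0, 0, 0, 0, 0, 0, 0, 0, 0, 0, 0, 0]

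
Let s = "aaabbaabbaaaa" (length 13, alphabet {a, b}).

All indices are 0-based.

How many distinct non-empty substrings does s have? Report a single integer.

sorted suffixes:
  #0 SA[0]=12  'a'
  #1 SA[1]=11  'aa'
  #2 SA[2]=10  'aaa'
  #3 SA[3]=9  'aaaa'
  #4 SA[4]=0  'aaabbaabbaaaa'
  #5 SA[5]=5  'aabbaaaa'
  #6 SA[6]=1  'aabbaabbaaaa'
  #7 SA[7]=6  'abbaaaa'
  #8 SA[8]=2  'abbaabbaaaa'
  #9 SA[9]=8  'baaaa'
  #10 SA[10]=4  'baabbaaaa'
  #11 SA[11]=7  'bbaaaa'
  #12 SA[12]=3  'bbaabbaaaa'

SA = [12, 11, 10, 9, 0, 5, 1, 6, 2, 8, 4, 7, 3]
[i] adj suffixes → lcp
  [1] 12/11 → 1 ('a')
  [2] 11/10 → 2 ('aa')
  [3] 10/9 → 3 ('aaa')
  [4] 9/0 → 3 ('aaa')
  [5] 0/5 → 2 ('aa')
  [6] 5/1 → 6 ('aabbaa')
  [7] 1/6 → 1 ('a')
  [8] 6/2 → 5 ('abbaa')
  [9] 2/8 → 0 ('')
  [10] 8/4 → 3 ('baa')
  [11] 4/7 → 1 ('b')
  [12] 7/3 → 4 ('bbaa')

n(n+1)/2 = 13·14/2 = 91
Σ LCP = 0 + 1 + 2 + 3 + 3 + 2 + 6 + 1 + 5 + 0 + 3 + 1 + 4 = 31
distinct = 91 − 31 = 60

60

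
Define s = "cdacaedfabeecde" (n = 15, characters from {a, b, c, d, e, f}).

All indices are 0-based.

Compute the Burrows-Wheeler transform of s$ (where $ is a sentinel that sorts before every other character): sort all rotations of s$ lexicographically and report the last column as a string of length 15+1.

efdcaa$eccedeabd

rank  rotation          last
    0  $cdacaedfabeecde  e
    1  abeecde$cdacaedf  f
    2  acaedfabeecde$cd  d
    3  aedfabeecde$cdac  c
    4  beecde$cdacaedfa  a
    5  caedfabeecde$cda  a
    6  cdacaedfabeecde$  $
    7  cde$cdacaedfabee  e
    8  dacaedfabeecde$c  c
    9  de$cdacaedfabeec  c
   10  dfabeecde$cdacae  e
   11  e$cdacaedfabeecd  d
   12  ecde$cdacaedfabe  e
   13  edfabeecde$cdaca  a
   14  eecde$cdacaedfab  b
   15  fabeecde$cdacaed  d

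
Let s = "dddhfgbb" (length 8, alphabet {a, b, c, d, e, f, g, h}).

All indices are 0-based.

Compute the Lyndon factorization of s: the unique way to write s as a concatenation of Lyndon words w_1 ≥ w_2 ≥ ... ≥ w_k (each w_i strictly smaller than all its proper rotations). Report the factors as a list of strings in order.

emit factor 1: 'dddhfg' (i=0, period=6)
emit factor 2: 'b' (i=6, period=1)
emit factor 3: 'b' (i=7, period=1)

["dddhfg", "b", "b"]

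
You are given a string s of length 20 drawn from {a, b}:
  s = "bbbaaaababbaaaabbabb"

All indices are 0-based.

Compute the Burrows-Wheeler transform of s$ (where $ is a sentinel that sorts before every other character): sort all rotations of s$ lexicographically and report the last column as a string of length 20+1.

bbbaaaaabbabbbbaabaa$

rank  rotation               last
    0  $bbbaaaababbaaaabbabb  b
    1  aaaababbaaaabbabb$bbb  b
    2  aaaabbabb$bbbaaaababb  b
    3  aaababbaaaabbabb$bbba  a
    4  aaabbabb$bbbaaaababba  a
    5  aababbaaaabbabb$bbbaa  a
    6  aabbabb$bbbaaaababbaa  a
    7  ababbaaaabbabb$bbbaaa  a
    8  abb$bbbaaaababbaaaabb  b
    9  abbaaaabbabb$bbbaaaab  b
   10  abbabb$bbbaaaababbaaa  a
   11  b$bbbaaaababbaaaabbab  b
   12  baaaababbaaaabbabb$bb  b
   13  baaaabbabb$bbbaaaabab  b
   14  babb$bbbaaaababbaaaab  b
   15  babbaaaabbabb$bbbaaaa  a
   16  bb$bbbaaaababbaaaabba  a
   17  bbaaaababbaaaabbabb$b  b
   18  bbaaaabbabb$bbbaaaaba  a
   19  bbabb$bbbaaaababbaaaa  a
   20  bbbaaaababbaaaabbabb$  $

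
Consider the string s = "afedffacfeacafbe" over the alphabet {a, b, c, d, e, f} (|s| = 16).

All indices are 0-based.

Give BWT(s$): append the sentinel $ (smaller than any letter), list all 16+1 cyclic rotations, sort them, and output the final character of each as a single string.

eefc$faaebfffacad

rank  rotation           last
    0  $afedffacfeacafbe  e
    1  acafbe$afedffacfe  e
    2  acfeacafbe$afedff  f
    3  afbe$afedffacfeac  c
    4  afedffacfeacafbe$  $
    5  be$afedffacfeacaf  f
    6  cafbe$afedffacfea  a
    7  cfeacafbe$afedffa  a
    8  dffacfeacafbe$afe  e
    9  e$afedffacfeacafb  b
   10  eacafbe$afedffacf  f
   11  edffacfeacafbe$af  f
   12  facfeacafbe$afedf  f
   13  fbe$afedffacfeaca  a
   14  feacafbe$afedffac  c
   15  fedffacfeacafbe$a  a
   16  ffacfeacafbe$afed  d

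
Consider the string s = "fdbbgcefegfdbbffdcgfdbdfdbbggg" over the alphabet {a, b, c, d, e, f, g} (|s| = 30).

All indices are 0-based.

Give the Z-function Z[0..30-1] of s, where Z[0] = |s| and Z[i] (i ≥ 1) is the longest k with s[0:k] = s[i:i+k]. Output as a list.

[30, 0, 0, 0, 0, 0, 0, 1, 0, 0, 4, 0, 0, 0, 1, 2, 0, 0, 0, 3, 0, 0, 0, 5, 0, 0, 0, 0, 0, 0]

Z[0]=30
i=1: i≥r, start 0; Z[1]=0
i=2: i≥r, start 0; Z[2]=0
i=3: i≥r, start 0; Z[3]=0
i=4: i≥r, start 0; Z[4]=0
i=5: i≥r, start 0; Z[5]=0
i=6: i≥r, start 0; Z[6]=0
i=7: i≥r, start 0; Z[7]=1 grow→box=[7,8)
i=8: i≥r, start 0; Z[8]=0
i=9: i≥r, start 0; Z[9]=0
i=10: i≥r, start 0; Z[10]=4 grow→box=[10,14)
i=11: min(r-i=3, Z[1]=0)=0; Z[11]=0
i=12: min(r-i=2, Z[2]=0)=0; Z[12]=0
i=13: min(r-i=1, Z[3]=0)=0; Z[13]=0
i=14: i≥r, start 0; Z[14]=1 grow→box=[14,15)
i=15: i≥r, start 0; Z[15]=2 grow→box=[15,17)
i=16: min(r-i=1, Z[1]=0)=0; Z[16]=0
i=17: i≥r, start 0; Z[17]=0
i=18: i≥r, start 0; Z[18]=0
i=19: i≥r, start 0; Z[19]=3 grow→box=[19,22)
i=20: min(r-i=2, Z[1]=0)=0; Z[20]=0
i=21: min(r-i=1, Z[2]=0)=0; Z[21]=0
i=22: i≥r, start 0; Z[22]=0
i=23: i≥r, start 0; Z[23]=5 grow→box=[23,28)
i=24: min(r-i=4, Z[1]=0)=0; Z[24]=0
i=25: min(r-i=3, Z[2]=0)=0; Z[25]=0
i=26: min(r-i=2, Z[3]=0)=0; Z[26]=0
i=27: min(r-i=1, Z[4]=0)=0; Z[27]=0
i=28: i≥r, start 0; Z[28]=0
i=29: i≥r, start 0; Z[29]=0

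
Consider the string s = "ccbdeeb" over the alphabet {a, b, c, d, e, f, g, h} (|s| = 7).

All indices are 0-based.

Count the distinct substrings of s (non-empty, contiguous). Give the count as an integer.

rank→(start, suffix):
  0 → (6, 'b')
  1 → (2, 'bdeeb')
  2 → (1, 'cbdeeb')
  3 → (0, 'ccbdeeb')
  4 → (3, 'deeb')
  5 → (5, 'eb')
  6 → (4, 'eeb')

SA = [6, 2, 1, 0, 3, 5, 4]
i: (SA[i-1],SA[i]) lcp shared
  1: (6,2) 1 'b'
  2: (2,1) 0 ''
  3: (1,0) 1 'c'
  4: (0,3) 0 ''
  5: (3,5) 0 ''
  6: (5,4) 1 'e'

n(n+1)/2 = 7·8/2 = 28
Σ LCP = 0 + 1 + 0 + 1 + 0 + 0 + 1 = 3
distinct = 28 − 3 = 25

25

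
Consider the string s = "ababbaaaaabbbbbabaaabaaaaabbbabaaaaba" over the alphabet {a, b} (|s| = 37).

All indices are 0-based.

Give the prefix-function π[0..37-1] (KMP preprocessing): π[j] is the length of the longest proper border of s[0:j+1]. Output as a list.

[0, 0, 1, 2, 0, 1, 1, 1, 1, 1, 2, 0, 0, 0, 0, 1, 2, 3, 1, 1, 2, 3, 1, 1, 1, 1, 2, 0, 0, 1, 2, 3, 1, 1, 1, 2, 3]

π[0] = 0
j=1 s[j]='b': π[1]=0 (border '')
j=2 s[j]='a': π[2]=1 (border 'a')
j=3 s[j]='b': π[3]=2 (border 'ab')
j=4 s[j]='b': k: 2→0; π[4]=0 (border '')
j=5 s[j]='a': π[5]=1 (border 'a')
j=6 s[j]='a': k: 1→0; π[6]=1 (border 'a')
j=7 s[j]='a': k: 1→0; π[7]=1 (border 'a')
j=8 s[j]='a': k: 1→0; π[8]=1 (border 'a')
j=9 s[j]='a': k: 1→0; π[9]=1 (border 'a')
j=10 s[j]='b': π[10]=2 (border 'ab')
j=11 s[j]='b': k: 2→0; π[11]=0 (border '')
j=12 s[j]='b': π[12]=0 (border '')
j=13 s[j]='b': π[13]=0 (border '')
j=14 s[j]='b': π[14]=0 (border '')
j=15 s[j]='a': π[15]=1 (border 'a')
j=16 s[j]='b': π[16]=2 (border 'ab')
j=17 s[j]='a': π[17]=3 (border 'aba')
j=18 s[j]='a': k: 3→1→0; π[18]=1 (border 'a')
j=19 s[j]='a': k: 1→0; π[19]=1 (border 'a')
j=20 s[j]='b': π[20]=2 (border 'ab')
j=21 s[j]='a': π[21]=3 (border 'aba')
j=22 s[j]='a': k: 3→1→0; π[22]=1 (border 'a')
j=23 s[j]='a': k: 1→0; π[23]=1 (border 'a')
j=24 s[j]='a': k: 1→0; π[24]=1 (border 'a')
j=25 s[j]='a': k: 1→0; π[25]=1 (border 'a')
j=26 s[j]='b': π[26]=2 (border 'ab')
j=27 s[j]='b': k: 2→0; π[27]=0 (border '')
j=28 s[j]='b': π[28]=0 (border '')
j=29 s[j]='a': π[29]=1 (border 'a')
j=30 s[j]='b': π[30]=2 (border 'ab')
j=31 s[j]='a': π[31]=3 (border 'aba')
j=32 s[j]='a': k: 3→1→0; π[32]=1 (border 'a')
j=33 s[j]='a': k: 1→0; π[33]=1 (border 'a')
j=34 s[j]='a': k: 1→0; π[34]=1 (border 'a')
j=35 s[j]='b': π[35]=2 (border 'ab')
j=36 s[j]='a': π[36]=3 (border 'aba')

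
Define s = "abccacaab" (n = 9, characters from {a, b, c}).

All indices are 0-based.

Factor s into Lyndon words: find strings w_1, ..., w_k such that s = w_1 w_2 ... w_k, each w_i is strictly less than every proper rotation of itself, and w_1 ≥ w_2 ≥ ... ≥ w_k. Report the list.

["abccac", "aab"]

emit factor 1: 'abccac' (i=0, period=6)
emit factor 2: 'aab' (i=6, period=3)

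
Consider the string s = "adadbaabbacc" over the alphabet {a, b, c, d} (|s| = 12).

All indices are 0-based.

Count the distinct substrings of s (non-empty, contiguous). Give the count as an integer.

68

rank→(start, suffix):
  0 → (5, 'aabbacc')
  1 → (6, 'abbacc')
  2 → (9, 'acc')
  3 → (0, 'adadbaabbacc')
  4 → (2, 'adbaabbacc')
  5 → (4, 'baabbacc')
  6 → (8, 'bacc')
  7 → (7, 'bbacc')
  8 → (11, 'c')
  9 → (10, 'cc')
  10 → (1, 'dadbaabbacc')
  11 → (3, 'dbaabbacc')

SA = [5, 6, 9, 0, 2, 4, 8, 7, 11, 10, 1, 3]
i: (SA[i-1],SA[i]) lcp shared
  1: (5,6) 1 'a'
  2: (6,9) 1 'a'
  3: (9,0) 1 'a'
  4: (0,2) 2 'ad'
  5: (2,4) 0 ''
  6: (4,8) 2 'ba'
  7: (8,7) 1 'b'
  8: (7,11) 0 ''
  9: (11,10) 1 'c'
  10: (10,1) 0 ''
  11: (1,3) 1 'd'

n(n+1)/2 = 12·13/2 = 78
Σ LCP = 0 + 1 + 1 + 1 + 2 + 0 + 2 + 1 + 0 + 1 + 0 + 1 = 10
distinct = 78 − 10 = 68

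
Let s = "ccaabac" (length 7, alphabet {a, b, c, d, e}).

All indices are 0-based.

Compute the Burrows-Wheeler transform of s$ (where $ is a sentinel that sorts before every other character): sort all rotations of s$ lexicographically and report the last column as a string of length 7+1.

rank  rotation  last
    0  $ccaabac  c
    1  aabac$cc  c
    2  abac$cca  a
    3  ac$ccaab  b
    4  bac$ccaa  a
    5  c$ccaaba  a
    6  caabac$c  c
    7  ccaabac$  $

ccabaac$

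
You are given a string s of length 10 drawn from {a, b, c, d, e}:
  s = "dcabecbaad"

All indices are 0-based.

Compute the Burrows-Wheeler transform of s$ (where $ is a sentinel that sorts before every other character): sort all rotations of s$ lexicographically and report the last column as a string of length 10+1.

rank  rotation     last
    0  $dcabecbaad  d
    1  aad$dcabecb  b
    2  abecbaad$dc  c
    3  ad$dcabecba  a
    4  baad$dcabec  c
    5  becbaad$dca  a
    6  cabecbaad$d  d
    7  cbaad$dcabe  e
    8  d$dcabecbaa  a
    9  dcabecbaad$  $
   10  ecbaad$dcab  b

dbcacadea$b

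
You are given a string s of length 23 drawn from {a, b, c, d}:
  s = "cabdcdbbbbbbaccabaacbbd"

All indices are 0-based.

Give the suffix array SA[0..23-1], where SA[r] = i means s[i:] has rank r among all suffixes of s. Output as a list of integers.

sorted suffixes:
  #0 SA[0]=17  'aacbbd'
  #1 SA[1]=15  'abaacbbd'
  #2 SA[2]=1  'abdcdbbbbbbaccabaacbbd'
  #3 SA[3]=18  'acbbd'
  #4 SA[4]=12  'accabaacbbd'
  #5 SA[5]=16  'baacbbd'
  #6 SA[6]=11  'baccabaacbbd'
  #7 SA[7]=10  'bbaccabaacbbd'
  #8 SA[8]=9  'bbbaccabaacbbd'
  #9 SA[9]=8  'bbbbaccabaacbbd'
  #10 SA[10]=7  'bbbbbaccabaacbbd'
  #11 SA[11]=6  'bbbbbbaccabaacbbd'
  #12 SA[12]=20  'bbd'
  #13 SA[13]=21  'bd'
  #14 SA[14]=2  'bdcdbbbbbbaccabaacbbd'
  #15 SA[15]=14  'cabaacbbd'
  #16 SA[16]=0  'cabdcdbbbbbbaccabaacbbd'
  #17 SA[17]=19  'cbbd'
  #18 SA[18]=13  'ccabaacbbd'
  #19 SA[19]=4  'cdbbbbbbaccabaacbbd'
  #20 SA[20]=22  'd'
  #21 SA[21]=5  'dbbbbbbaccabaacbbd'
  #22 SA[22]=3  'dcdbbbbbbaccabaacbbd'

[17, 15, 1, 18, 12, 16, 11, 10, 9, 8, 7, 6, 20, 21, 2, 14, 0, 19, 13, 4, 22, 5, 3]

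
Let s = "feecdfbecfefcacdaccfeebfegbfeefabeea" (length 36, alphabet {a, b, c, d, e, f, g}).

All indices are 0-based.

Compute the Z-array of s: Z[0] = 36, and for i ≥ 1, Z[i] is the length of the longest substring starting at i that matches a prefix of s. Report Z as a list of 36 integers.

Z[0]=36
i=1: i≥r, start 0; Z[1]=0
i=2: i≥r, start 0; Z[2]=0
i=3: i≥r, start 0; Z[3]=0
i=4: i≥r, start 0; Z[4]=0
i=5: i≥r, start 0; Z[5]=1 grow→box=[5,6)
i=6: i≥r, start 0; Z[6]=0
i=7: i≥r, start 0; Z[7]=0
i=8: i≥r, start 0; Z[8]=0
i=9: i≥r, start 0; Z[9]=2 grow→box=[9,11)
i=10: min(r-i=1, Z[1]=0)=0; Z[10]=0
i=11: i≥r, start 0; Z[11]=1 grow→box=[11,12)
i=12: i≥r, start 0; Z[12]=0
i=13: i≥r, start 0; Z[13]=0
i=14: i≥r, start 0; Z[14]=0
i=15: i≥r, start 0; Z[15]=0
i=16: i≥r, start 0; Z[16]=0
i=17: i≥r, start 0; Z[17]=0
i=18: i≥r, start 0; Z[18]=0
i=19: i≥r, start 0; Z[19]=3 grow→box=[19,22)
i=20: min(r-i=2, Z[1]=0)=0; Z[20]=0
i=21: min(r-i=1, Z[2]=0)=0; Z[21]=0
i=22: i≥r, start 0; Z[22]=0
i=23: i≥r, start 0; Z[23]=2 grow→box=[23,25)
i=24: min(r-i=1, Z[1]=0)=0; Z[24]=0
i=25: i≥r, start 0; Z[25]=0
i=26: i≥r, start 0; Z[26]=0
i=27: i≥r, start 0; Z[27]=3 grow→box=[27,30)
i=28: min(r-i=2, Z[1]=0)=0; Z[28]=0
i=29: min(r-i=1, Z[2]=0)=0; Z[29]=0
i=30: i≥r, start 0; Z[30]=1 grow→box=[30,31)
i=31: i≥r, start 0; Z[31]=0
i=32: i≥r, start 0; Z[32]=0
i=33: i≥r, start 0; Z[33]=0
i=34: i≥r, start 0; Z[34]=0
i=35: i≥r, start 0; Z[35]=0

[36, 0, 0, 0, 0, 1, 0, 0, 0, 2, 0, 1, 0, 0, 0, 0, 0, 0, 0, 3, 0, 0, 0, 2, 0, 0, 0, 3, 0, 0, 1, 0, 0, 0, 0, 0]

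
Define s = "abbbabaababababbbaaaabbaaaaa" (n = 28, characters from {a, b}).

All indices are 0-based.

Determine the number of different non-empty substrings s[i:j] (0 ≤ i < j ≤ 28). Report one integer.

322

sorted suffixes:
  #0 SA[0]=27  'a'
  #1 SA[1]=26  'aa'
  #2 SA[2]=25  'aaa'
  #3 SA[3]=24  'aaaa'
  #4 SA[4]=23  'aaaaa'
  #5 SA[5]=17  'aaaabbaaaaa'
  #6 SA[6]=18  'aaabbaaaaa'
  #7 SA[7]=6  'aababababbbaaaabbaaaaa'
  #8 SA[8]=19  'aabbaaaaa'
  #9 SA[9]=4  'abaababababbbaaaabbaaaaa'
  #10 SA[10]=7  'ababababbbaaaabbaaaaa'
  #11 SA[11]=9  'abababbbaaaabbaaaaa'
  #12 SA[12]=11  'ababbbaaaabbaaaaa'
  #13 SA[13]=20  'abbaaaaa'
  #14 SA[14]=13  'abbbaaaabbaaaaa'
  #15 SA[15]=0  'abbbabaababababbbaaaabbaaaaa'
  #16 SA[16]=22  'baaaaa'
  #17 SA[17]=16  'baaaabbaaaaa'
  #18 SA[18]=5  'baababababbbaaaabbaaaaa'
  #19 SA[19]=3  'babaababababbbaaaabbaaaaa'
  #20 SA[20]=8  'babababbbaaaabbaaaaa'
  #21 SA[21]=10  'bababbbaaaabbaaaaa'
  #22 SA[22]=12  'babbbaaaabbaaaaa'
  #23 SA[23]=21  'bbaaaaa'
  #24 SA[24]=15  'bbaaaabbaaaaa'
  #25 SA[25]=2  'bbabaababababbbaaaabbaaaaa'
  #26 SA[26]=14  'bbbaaaabbaaaaa'
  #27 SA[27]=1  'bbbabaababababbbaaaabbaaaaa'

SA = [27, 26, 25, 24, 23, 17, 18, 6, 19, 4, 7, 9, 11, 20, 13, 0, 22, 16, 5, 3, 8, 10, 12, 21, 15, 2, 14, 1]
i: (SA[i-1],SA[i]) lcp shared
  1: (27,26) 1 'a'
  2: (26,25) 2 'aa'
  3: (25,24) 3 'aaa'
  4: (24,23) 4 'aaaa'
  5: (23,17) 4 'aaaa'
  6: (17,18) 3 'aaa'
  7: (18,6) 2 'aa'
  8: (6,19) 3 'aab'
  9: (19,4) 1 'a'
  10: (4,7) 3 'aba'
  11: (7,9) 6 'ababab'
  12: (9,11) 4 'abab'
  13: (11,20) 2 'ab'
  14: (20,13) 3 'abb'
  15: (13,0) 5 'abbba'
  16: (0,22) 0 ''
  17: (22,16) 5 'baaaa'
  18: (16,5) 3 'baa'
  19: (5,3) 2 'ba'
  20: (3,8) 4 'baba'
  21: (8,10) 5 'babab'
  22: (10,12) 3 'bab'
  23: (12,21) 1 'b'
  24: (21,15) 6 'bbaaaa'
  25: (15,2) 3 'bba'
  26: (2,14) 2 'bb'
  27: (14,1) 4 'bbba'

n(n+1)/2 = 28·29/2 = 406
Σ LCP = 0 + 1 + 2 + 3 + 4 + 4 + 3 + 2 + 3 + 1 + 3 + 6 + 4 + 2 + 3 + 5 + 0 + 5 + 3 + 2 + 4 + 5 + 3 + 1 + 6 + 3 + 2 + 4 = 84
distinct = 406 − 84 = 322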